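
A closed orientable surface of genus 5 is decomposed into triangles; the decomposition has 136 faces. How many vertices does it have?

χ = 2 − 2·5 = -8, and every face is a triangle so 3F = 2E.
E = 3·136/2 = 204. Then V = -8 + E − F = -8 + 204 − 136 = 60.

60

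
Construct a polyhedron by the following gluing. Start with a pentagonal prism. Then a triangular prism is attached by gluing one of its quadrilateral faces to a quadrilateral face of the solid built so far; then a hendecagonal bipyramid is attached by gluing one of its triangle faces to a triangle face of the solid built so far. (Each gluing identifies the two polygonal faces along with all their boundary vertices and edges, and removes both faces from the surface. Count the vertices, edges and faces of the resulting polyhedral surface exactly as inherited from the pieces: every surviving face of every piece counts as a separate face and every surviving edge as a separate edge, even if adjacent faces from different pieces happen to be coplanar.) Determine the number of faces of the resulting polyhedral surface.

30

A pentagonal prism: V=10, E=15, F=7.
Attach a triangular prism (V=6, E=9, F=5) along a 4-gon: merge 4 vertices and 4 edges, delete both glued faces → V=12, E=20, F=10.
Attach a hendecagonal bipyramid (V=13, E=33, F=22) along a 3-gon: merge 3 vertices and 3 edges, delete both glued faces → V=22, E=50, F=30.
Check: V − E + F = 22 − 50 + 30 = 2.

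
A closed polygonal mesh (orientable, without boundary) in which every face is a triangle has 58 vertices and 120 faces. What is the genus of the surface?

2

Every face is a triangle, so 2E = 3·120 = 360, giving E = 180.
χ = V − E + F = 58 − 180 + 120 = -2.
For a closed orientable surface χ = 2 − 2g, so g = (2 − (-2))/2 = 2.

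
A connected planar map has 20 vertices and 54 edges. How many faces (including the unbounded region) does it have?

Euler's formula for a connected plane graph: V − E + F = 2, so F = 2 − 20 + 54 = 36.

36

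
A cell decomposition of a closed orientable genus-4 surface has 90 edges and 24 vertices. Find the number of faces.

For a closed orientable surface of genus 4, χ = 2 − 2·4 = -6.
F = -6 − V + E = -6 − 24 + 90 = 60.

60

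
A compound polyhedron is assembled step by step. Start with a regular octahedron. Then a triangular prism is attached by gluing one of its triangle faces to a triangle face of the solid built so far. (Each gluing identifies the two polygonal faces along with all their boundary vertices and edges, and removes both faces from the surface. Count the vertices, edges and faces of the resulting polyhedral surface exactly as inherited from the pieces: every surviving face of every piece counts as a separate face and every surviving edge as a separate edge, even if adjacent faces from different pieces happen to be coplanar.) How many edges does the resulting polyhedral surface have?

A regular octahedron: V=6, E=12, F=8.
Attach a triangular prism (V=6, E=9, F=5) along a 3-gon: merge 3 vertices and 3 edges, delete both glued faces → V=9, E=18, F=11.
Check: V − E + F = 9 − 18 + 11 = 2.

18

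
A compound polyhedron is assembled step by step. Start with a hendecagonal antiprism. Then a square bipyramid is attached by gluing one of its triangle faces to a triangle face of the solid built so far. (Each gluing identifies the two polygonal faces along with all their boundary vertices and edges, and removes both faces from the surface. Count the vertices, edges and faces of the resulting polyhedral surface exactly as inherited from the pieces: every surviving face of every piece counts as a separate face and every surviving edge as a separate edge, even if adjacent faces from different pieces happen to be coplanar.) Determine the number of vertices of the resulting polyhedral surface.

25

A hendecagonal antiprism: V=22, E=44, F=24.
Attach a square bipyramid (V=6, E=12, F=8) along a 3-gon: merge 3 vertices and 3 edges, delete both glued faces → V=25, E=53, F=30.
Check: V − E + F = 25 − 53 + 30 = 2.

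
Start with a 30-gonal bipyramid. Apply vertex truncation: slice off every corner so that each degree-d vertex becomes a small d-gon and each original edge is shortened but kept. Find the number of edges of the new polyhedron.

270

The base solid has V = 32, E = 90, F = 60.
Truncation replaces each original edge-end by a new vertex, so V′ = 2E = 180.
Each original edge survives, and each old vertex of degree d contributes d new edges; summing degrees gives Σd = 2E, so E′ = E + 2E = 3E = 270.
Each original face survives and each original vertex becomes one new face: F′ = F + V = 92.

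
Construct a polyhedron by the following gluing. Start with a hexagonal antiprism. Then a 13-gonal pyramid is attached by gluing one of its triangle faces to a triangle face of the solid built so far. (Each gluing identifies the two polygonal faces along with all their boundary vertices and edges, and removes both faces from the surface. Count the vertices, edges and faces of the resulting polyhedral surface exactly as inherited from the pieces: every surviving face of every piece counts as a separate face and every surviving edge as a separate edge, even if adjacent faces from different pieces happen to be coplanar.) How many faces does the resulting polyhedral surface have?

26

A hexagonal antiprism: V=12, E=24, F=14.
Attach a 13-gonal pyramid (V=14, E=26, F=14) along a 3-gon: merge 3 vertices and 3 edges, delete both glued faces → V=23, E=47, F=26.
Check: V − E + F = 23 − 47 + 26 = 2.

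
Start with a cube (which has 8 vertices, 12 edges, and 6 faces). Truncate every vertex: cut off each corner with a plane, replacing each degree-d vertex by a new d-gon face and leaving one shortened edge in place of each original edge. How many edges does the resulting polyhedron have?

Truncation replaces each original edge-end by a new vertex, so V′ = 2E = 24.
Each original edge survives, and each old vertex of degree d contributes d new edges; summing degrees gives Σd = 2E, so E′ = E + 2E = 3E = 36.
Each original face survives and each original vertex becomes one new face: F′ = F + V = 14.

36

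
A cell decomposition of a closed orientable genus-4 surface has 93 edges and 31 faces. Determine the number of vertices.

For a closed orientable surface of genus 4, χ = 2 − 2·4 = -6.
V = -6 + E − F = -6 + 93 − 31 = 56.

56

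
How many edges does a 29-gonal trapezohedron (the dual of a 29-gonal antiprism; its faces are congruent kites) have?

116

The n-trapezohedron (dual of the n-antiprism) has V = 2·29 + 2 = 60, E = 4·29 = 116, F = 2·29 = 58.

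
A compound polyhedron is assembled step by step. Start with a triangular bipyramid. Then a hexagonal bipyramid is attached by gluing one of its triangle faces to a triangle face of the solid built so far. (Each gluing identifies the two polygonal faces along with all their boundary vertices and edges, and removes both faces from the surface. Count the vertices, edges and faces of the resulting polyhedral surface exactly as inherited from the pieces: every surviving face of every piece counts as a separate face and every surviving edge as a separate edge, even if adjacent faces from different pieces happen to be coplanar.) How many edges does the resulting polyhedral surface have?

A triangular bipyramid: V=5, E=9, F=6.
Attach a hexagonal bipyramid (V=8, E=18, F=12) along a 3-gon: merge 3 vertices and 3 edges, delete both glued faces → V=10, E=24, F=16.
Check: V − E + F = 10 − 24 + 16 = 2.

24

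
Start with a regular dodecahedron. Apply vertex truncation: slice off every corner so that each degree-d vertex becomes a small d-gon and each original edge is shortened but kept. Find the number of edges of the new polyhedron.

The base solid has V = 20, E = 30, F = 12.
Truncation replaces each original edge-end by a new vertex, so V′ = 2E = 60.
Each original edge survives, and each old vertex of degree d contributes d new edges; summing degrees gives Σd = 2E, so E′ = E + 2E = 3E = 90.
Each original face survives and each original vertex becomes one new face: F′ = F + V = 32.

90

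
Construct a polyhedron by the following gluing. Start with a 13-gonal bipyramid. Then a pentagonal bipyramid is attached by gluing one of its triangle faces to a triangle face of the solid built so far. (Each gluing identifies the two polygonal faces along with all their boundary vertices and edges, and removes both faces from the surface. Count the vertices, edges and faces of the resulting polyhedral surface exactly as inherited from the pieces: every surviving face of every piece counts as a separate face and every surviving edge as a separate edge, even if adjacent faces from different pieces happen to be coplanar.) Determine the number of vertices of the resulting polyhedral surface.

19

A 13-gonal bipyramid: V=15, E=39, F=26.
Attach a pentagonal bipyramid (V=7, E=15, F=10) along a 3-gon: merge 3 vertices and 3 edges, delete both glued faces → V=19, E=51, F=34.
Check: V − E + F = 19 − 51 + 34 = 2.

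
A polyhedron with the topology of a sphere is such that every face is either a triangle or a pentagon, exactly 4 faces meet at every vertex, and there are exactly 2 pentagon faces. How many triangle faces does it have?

Let x be the number of triangles; then F = 2 + x.
Edge–face incidences: 2E = 5·2 + 3·x = 10 + 3x.
Every vertex has degree 4, so 4V = 2E.
Euler: V − E + F = 2 ⇒ (2E)/4 − E + (2 + x) = 2.
Multiply by 8: 2·(2E) − 4·(2E) + 8·(2 + x) = 16, i.e. 16 + 8x − 2·(10 + 3x) = 16.
Collecting terms: 2x − 4 = 16, so 2x = 20, so x = 10.
Then 2E = 10 + 3·10 = 40, so E = 20, V = 2E/4 = 10, F = 2 + 10 = 12.

10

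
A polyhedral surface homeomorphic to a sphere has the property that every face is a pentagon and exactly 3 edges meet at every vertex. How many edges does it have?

Each face has 5 edges and each edge borders two faces, so 2E = 5F.
Each vertex has degree 3, so 3V = 2E and hence V = 5F/3.
Euler: V − E + F = 2 ⇒ (5F/3) − (5F/2) + F = 2.
Multiply by 6: (10 − 15 + 6)F = 12, i.e. 1F = 12.
So F = 12, E = 5·12/2 = 30, V = 5·12/3 = 20.

30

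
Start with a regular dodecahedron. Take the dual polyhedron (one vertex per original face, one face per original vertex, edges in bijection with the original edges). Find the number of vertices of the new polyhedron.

12

The base solid has V = 20, E = 30, F = 12.
The dual swaps V and F and preserves E: V′ = F = 12, E′ = E = 30, F′ = V = 20.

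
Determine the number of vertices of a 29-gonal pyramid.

30

A pyramid on an n-gon base has one n-gon and n triangles: V = 29 + 1 = 30, E = 2·29 = 58, F = 29 + 1 = 30.
Check: V − E + F = 30 − 58 + 30 = 2.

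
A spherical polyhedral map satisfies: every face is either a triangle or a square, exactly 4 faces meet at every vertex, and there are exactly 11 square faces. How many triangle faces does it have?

Let x be the number of triangles; then F = 11 + x.
Edge–face incidences: 2E = 4·11 + 3·x = 44 + 3x.
Every vertex has degree 4, so 4V = 2E.
Euler: V − E + F = 2 ⇒ (2E)/4 − E + (11 + x) = 2.
Multiply by 8: 2·(2E) − 4·(2E) + 8·(11 + x) = 16, i.e. 88 + 8x − 2·(44 + 3x) = 16.
Collecting terms: 2x = 16, so x = 8.
Then 2E = 44 + 3·8 = 68, so E = 34, V = 2E/4 = 17, F = 11 + 8 = 19.

8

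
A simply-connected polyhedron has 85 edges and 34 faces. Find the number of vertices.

53

Here V − E + F = 2.
V = 2 + E − F = 2 + 85 − 34 = 53.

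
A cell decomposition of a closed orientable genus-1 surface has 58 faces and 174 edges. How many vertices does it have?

116

For a closed orientable surface of genus 1, χ = 2 − 2·1 = 0.
V = 0 + E − F = 0 + 174 − 58 = 116.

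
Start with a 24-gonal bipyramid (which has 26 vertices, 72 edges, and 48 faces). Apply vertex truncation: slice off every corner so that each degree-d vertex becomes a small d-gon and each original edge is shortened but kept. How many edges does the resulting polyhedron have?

216

Truncation replaces each original edge-end by a new vertex, so V′ = 2E = 144.
Each original edge survives, and each old vertex of degree d contributes d new edges; summing degrees gives Σd = 2E, so E′ = E + 2E = 3E = 216.
Each original face survives and each original vertex becomes one new face: F′ = F + V = 74.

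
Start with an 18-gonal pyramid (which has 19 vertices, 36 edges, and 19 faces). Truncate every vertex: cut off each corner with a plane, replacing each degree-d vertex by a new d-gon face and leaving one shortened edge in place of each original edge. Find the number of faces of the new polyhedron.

38

Truncation replaces each original edge-end by a new vertex, so V′ = 2E = 72.
Each original edge survives, and each old vertex of degree d contributes d new edges; summing degrees gives Σd = 2E, so E′ = E + 2E = 3E = 108.
Each original face survives and each original vertex becomes one new face: F′ = F + V = 38.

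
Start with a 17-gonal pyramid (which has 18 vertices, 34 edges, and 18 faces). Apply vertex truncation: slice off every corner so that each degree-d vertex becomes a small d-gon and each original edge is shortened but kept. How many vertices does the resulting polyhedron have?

Truncation replaces each original edge-end by a new vertex, so V′ = 2E = 68.
Each original edge survives, and each old vertex of degree d contributes d new edges; summing degrees gives Σd = 2E, so E′ = E + 2E = 3E = 102.
Each original face survives and each original vertex becomes one new face: F′ = F + V = 36.

68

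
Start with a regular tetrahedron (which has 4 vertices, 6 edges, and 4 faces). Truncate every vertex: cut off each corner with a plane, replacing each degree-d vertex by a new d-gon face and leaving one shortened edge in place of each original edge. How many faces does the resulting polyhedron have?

Truncation replaces each original edge-end by a new vertex, so V′ = 2E = 12.
Each original edge survives, and each old vertex of degree d contributes d new edges; summing degrees gives Σd = 2E, so E′ = E + 2E = 3E = 18.
Each original face survives and each original vertex becomes one new face: F′ = F + V = 8.

8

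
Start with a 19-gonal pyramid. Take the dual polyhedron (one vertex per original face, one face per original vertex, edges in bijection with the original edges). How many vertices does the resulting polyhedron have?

The base solid has V = 20, E = 38, F = 20.
The dual swaps V and F and preserves E: V′ = F = 20, E′ = E = 38, F′ = V = 20.

20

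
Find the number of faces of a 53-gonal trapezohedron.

The n-trapezohedron (dual of the n-antiprism) has V = 2·53 + 2 = 108, E = 4·53 = 212, F = 2·53 = 106.

106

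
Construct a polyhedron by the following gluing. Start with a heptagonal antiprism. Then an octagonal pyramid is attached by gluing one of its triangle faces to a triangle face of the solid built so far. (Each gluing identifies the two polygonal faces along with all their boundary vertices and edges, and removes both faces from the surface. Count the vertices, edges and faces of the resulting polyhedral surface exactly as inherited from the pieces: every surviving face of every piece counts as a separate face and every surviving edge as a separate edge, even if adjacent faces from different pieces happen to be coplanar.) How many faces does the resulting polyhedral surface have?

A heptagonal antiprism: V=14, E=28, F=16.
Attach an octagonal pyramid (V=9, E=16, F=9) along a 3-gon: merge 3 vertices and 3 edges, delete both glued faces → V=20, E=41, F=23.
Check: V − E + F = 20 − 41 + 23 = 2.

23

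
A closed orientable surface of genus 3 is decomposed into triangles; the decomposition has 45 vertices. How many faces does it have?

χ = 2 − 2·3 = -4, and every face is a triangle so 3F = 2E.
V − E + F = -4 with E = 3F/2 gives 45 − (3/2 − 1)·F = -4, so F = 98 and E = 147.

98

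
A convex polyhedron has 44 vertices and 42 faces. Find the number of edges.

Here V − E + F = 2.
E = V + F − (2) = 44 + 42 − (2) = 84.

84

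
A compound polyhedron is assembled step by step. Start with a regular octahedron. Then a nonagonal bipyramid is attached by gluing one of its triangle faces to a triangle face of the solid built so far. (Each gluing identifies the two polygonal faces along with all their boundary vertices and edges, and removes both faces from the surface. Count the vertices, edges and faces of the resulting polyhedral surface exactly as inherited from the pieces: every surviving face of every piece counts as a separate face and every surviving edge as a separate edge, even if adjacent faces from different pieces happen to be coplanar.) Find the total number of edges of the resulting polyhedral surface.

36

A regular octahedron: V=6, E=12, F=8.
Attach a nonagonal bipyramid (V=11, E=27, F=18) along a 3-gon: merge 3 vertices and 3 edges, delete both glued faces → V=14, E=36, F=24.
Check: V − E + F = 14 − 36 + 24 = 2.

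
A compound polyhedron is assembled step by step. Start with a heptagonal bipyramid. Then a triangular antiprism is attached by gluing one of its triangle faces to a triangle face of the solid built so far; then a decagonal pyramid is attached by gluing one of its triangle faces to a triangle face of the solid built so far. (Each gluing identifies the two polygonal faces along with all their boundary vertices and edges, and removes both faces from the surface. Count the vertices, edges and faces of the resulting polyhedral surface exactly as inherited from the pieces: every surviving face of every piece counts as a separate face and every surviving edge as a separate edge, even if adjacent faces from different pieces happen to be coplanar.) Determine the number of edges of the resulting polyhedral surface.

47

A heptagonal bipyramid: V=9, E=21, F=14.
Attach a triangular antiprism (V=6, E=12, F=8) along a 3-gon: merge 3 vertices and 3 edges, delete both glued faces → V=12, E=30, F=20.
Attach a decagonal pyramid (V=11, E=20, F=11) along a 3-gon: merge 3 vertices and 3 edges, delete both glued faces → V=20, E=47, F=29.
Check: V − E + F = 20 − 47 + 29 = 2.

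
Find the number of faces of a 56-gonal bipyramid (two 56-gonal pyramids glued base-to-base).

A bipyramid over an n-gon has 2n triangular faces and n + 2 vertices: V = 56 + 2 = 58, E = 3·56 = 168, F = 2·56 = 112.

112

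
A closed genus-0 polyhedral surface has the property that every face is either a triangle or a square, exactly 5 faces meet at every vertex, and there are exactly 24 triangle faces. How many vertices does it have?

16

Let x be the number of squares; then F = 24 + x.
Edge–face incidences: 2E = 3·24 + 4·x = 72 + 4x.
Every vertex has degree 5, so 5V = 2E.
Euler: V − E + F = 2 ⇒ (2E)/5 − E + (24 + x) = 2.
Multiply by 10: 2·(2E) − 5·(2E) + 10·(24 + x) = 20, i.e. 240 + 10x − 3·(72 + 4x) = 20.
Collecting terms: −2x + 24 = 20, so −2x = −4, so x = 2.
Then 2E = 72 + 4·2 = 80, so E = 40, V = 2E/5 = 16, F = 24 + 2 = 26.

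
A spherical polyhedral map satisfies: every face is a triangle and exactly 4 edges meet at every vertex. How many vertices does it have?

6

Each face has 3 edges and each edge borders two faces, so 2E = 3F.
Each vertex has degree 4, so 4V = 2E and hence V = 3F/4.
Euler: V − E + F = 2 ⇒ (3F/4) − (3F/2) + F = 2.
Multiply by 8: (6 − 12 + 8)F = 16, i.e. 2F = 16.
So F = 8, E = 3·8/2 = 12, V = 3·8/4 = 6.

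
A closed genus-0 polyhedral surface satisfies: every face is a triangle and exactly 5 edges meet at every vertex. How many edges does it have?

Each face has 3 edges and each edge borders two faces, so 2E = 3F.
Each vertex has degree 5, so 5V = 2E and hence V = 3F/5.
Euler: V − E + F = 2 ⇒ (3F/5) − (3F/2) + F = 2.
Multiply by 10: (6 − 15 + 10)F = 20, i.e. 1F = 20.
So F = 20, E = 3·20/2 = 30, V = 3·20/5 = 12.

30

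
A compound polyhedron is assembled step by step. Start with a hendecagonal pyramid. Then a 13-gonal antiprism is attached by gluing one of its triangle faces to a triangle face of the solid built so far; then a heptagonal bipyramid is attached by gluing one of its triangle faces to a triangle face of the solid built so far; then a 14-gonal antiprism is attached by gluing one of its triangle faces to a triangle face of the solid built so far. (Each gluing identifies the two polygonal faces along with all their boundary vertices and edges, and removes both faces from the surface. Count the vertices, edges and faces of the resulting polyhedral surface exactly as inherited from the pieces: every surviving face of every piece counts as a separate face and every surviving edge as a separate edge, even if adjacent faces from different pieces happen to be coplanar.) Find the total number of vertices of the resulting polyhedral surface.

A hendecagonal pyramid: V=12, E=22, F=12.
Attach a 13-gonal antiprism (V=26, E=52, F=28) along a 3-gon: merge 3 vertices and 3 edges, delete both glued faces → V=35, E=71, F=38.
Attach a heptagonal bipyramid (V=9, E=21, F=14) along a 3-gon: merge 3 vertices and 3 edges, delete both glued faces → V=41, E=89, F=50.
Attach a 14-gonal antiprism (V=28, E=56, F=30) along a 3-gon: merge 3 vertices and 3 edges, delete both glued faces → V=66, E=142, F=78.
Check: V − E + F = 66 − 142 + 78 = 2.

66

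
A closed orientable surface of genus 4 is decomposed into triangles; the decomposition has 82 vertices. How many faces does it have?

176

χ = 2 − 2·4 = -6, and every face is a triangle so 3F = 2E.
V − E + F = -6 with E = 3F/2 gives 82 − (3/2 − 1)·F = -6, so F = 176 and E = 264.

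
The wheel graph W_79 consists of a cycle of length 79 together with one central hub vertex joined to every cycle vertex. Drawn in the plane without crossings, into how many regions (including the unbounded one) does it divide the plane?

80

W_79 has V = 79 + 1 = 80 vertices and E = 2·79 = 158 edges.
By Euler's formula F = 2 − V + E = 2 − 80 + 158 = 80.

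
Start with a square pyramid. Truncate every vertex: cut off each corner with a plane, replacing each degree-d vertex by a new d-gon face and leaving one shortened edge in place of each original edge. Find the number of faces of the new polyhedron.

The base solid has V = 5, E = 8, F = 5.
Truncation replaces each original edge-end by a new vertex, so V′ = 2E = 16.
Each original edge survives, and each old vertex of degree d contributes d new edges; summing degrees gives Σd = 2E, so E′ = E + 2E = 3E = 24.
Each original face survives and each original vertex becomes one new face: F′ = F + V = 10.

10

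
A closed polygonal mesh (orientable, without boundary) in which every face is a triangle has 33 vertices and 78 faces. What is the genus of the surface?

4

Every face is a triangle, so 2E = 3·78 = 234, giving E = 117.
χ = V − E + F = 33 − 117 + 78 = -6.
For a closed orientable surface χ = 2 − 2g, so g = (2 − (-6))/2 = 4.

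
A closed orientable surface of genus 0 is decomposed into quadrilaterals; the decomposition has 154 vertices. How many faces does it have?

χ = 2 − 2·0 = 2, and every face is a square so 4F = 2E.
V − E + F = 2 with E = 4F/2 gives 154 − (4/2 − 1)·F = 2, so F = 152 and E = 304.

152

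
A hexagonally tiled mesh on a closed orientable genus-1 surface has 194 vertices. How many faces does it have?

χ = 2 − 2·1 = 0, and every face is a hexagon so 6F = 2E.
V − E + F = 0 with E = 6F/2 gives 194 − (6/2 − 1)·F = 0, so F = 97 and E = 291.

97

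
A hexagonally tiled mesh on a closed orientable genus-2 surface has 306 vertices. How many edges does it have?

χ = 2 − 2·2 = -2, and every face is a hexagon so 6F = 2E.
V − E + F = -2 with E = 6F/2 gives 306 − (6/2 − 1)·F = -2, so F = 154 and E = 462.

462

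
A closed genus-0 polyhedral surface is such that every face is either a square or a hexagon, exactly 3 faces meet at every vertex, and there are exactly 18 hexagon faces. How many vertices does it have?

44

Let x be the number of squares; then F = 18 + x.
Edge–face incidences: 2E = 6·18 + 4·x = 108 + 4x.
Every vertex has degree 3, so 3V = 2E.
Euler: V − E + F = 2 ⇒ (2E)/3 − E + (18 + x) = 2.
Multiply by 6: 2·(2E) − 3·(2E) + 6·(18 + x) = 12, i.e. 108 + 6x − (108 + 4x) = 12.
Collecting terms: 2x = 12, so x = 6.
Then 2E = 108 + 4·6 = 132, so E = 66, V = 2E/3 = 44, F = 18 + 6 = 24.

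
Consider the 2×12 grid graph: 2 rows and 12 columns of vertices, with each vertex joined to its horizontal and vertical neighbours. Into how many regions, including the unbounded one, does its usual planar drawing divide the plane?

12

The grid has V = 2·12 = 24 vertices and E = 2·11 + 12·1 = 34 edges.
F = 2 − V + E = 2 − 24 + 34 = 12.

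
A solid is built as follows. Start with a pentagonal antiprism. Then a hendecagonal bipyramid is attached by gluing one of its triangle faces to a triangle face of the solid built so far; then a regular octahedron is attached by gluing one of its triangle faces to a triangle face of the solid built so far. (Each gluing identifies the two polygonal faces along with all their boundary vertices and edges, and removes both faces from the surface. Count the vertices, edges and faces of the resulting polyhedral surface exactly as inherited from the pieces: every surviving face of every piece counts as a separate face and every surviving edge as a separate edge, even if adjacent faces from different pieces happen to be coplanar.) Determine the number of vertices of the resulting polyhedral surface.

A pentagonal antiprism: V=10, E=20, F=12.
Attach a hendecagonal bipyramid (V=13, E=33, F=22) along a 3-gon: merge 3 vertices and 3 edges, delete both glued faces → V=20, E=50, F=32.
Attach a regular octahedron (V=6, E=12, F=8) along a 3-gon: merge 3 vertices and 3 edges, delete both glued faces → V=23, E=59, F=38.
Check: V − E + F = 23 − 59 + 38 = 2.

23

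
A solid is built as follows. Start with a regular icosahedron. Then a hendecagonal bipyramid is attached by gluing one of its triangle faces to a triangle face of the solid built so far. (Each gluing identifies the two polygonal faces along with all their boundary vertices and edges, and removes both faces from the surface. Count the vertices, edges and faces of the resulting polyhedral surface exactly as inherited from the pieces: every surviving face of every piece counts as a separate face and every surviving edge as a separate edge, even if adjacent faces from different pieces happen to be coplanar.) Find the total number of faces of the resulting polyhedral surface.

40

A regular icosahedron: V=12, E=30, F=20.
Attach a hendecagonal bipyramid (V=13, E=33, F=22) along a 3-gon: merge 3 vertices and 3 edges, delete both glued faces → V=22, E=60, F=40.
Check: V − E + F = 22 − 60 + 40 = 2.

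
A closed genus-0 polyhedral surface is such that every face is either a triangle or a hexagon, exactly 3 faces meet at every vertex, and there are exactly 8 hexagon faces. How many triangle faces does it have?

4

Let x be the number of triangles; then F = 8 + x.
Edge–face incidences: 2E = 6·8 + 3·x = 48 + 3x.
Every vertex has degree 3, so 3V = 2E.
Euler: V − E + F = 2 ⇒ (2E)/3 − E + (8 + x) = 2.
Multiply by 6: 2·(2E) − 3·(2E) + 6·(8 + x) = 12, i.e. 48 + 6x − (48 + 3x) = 12.
Collecting terms: 3x = 12, so x = 4.
Then 2E = 48 + 3·4 = 60, so E = 30, V = 2E/3 = 20, F = 8 + 4 = 12.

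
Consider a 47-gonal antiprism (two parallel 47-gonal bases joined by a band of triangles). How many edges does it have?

An antiprism on an n-gon has two n-gon caps and 2n triangles: V = 2·47 = 94, E = 4·47 = 188, F = 2·47 + 2 = 96.

188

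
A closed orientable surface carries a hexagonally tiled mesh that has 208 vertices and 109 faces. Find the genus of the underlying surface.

6

Every face is a hexagon, so 2E = 6·109 = 654, giving E = 327.
χ = V − E + F = 208 − 327 + 109 = -10.
For a closed orientable surface χ = 2 − 2g, so g = (2 − (-10))/2 = 6.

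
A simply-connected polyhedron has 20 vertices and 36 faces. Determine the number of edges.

54

Here V − E + F = 2.
E = V + F − (2) = 20 + 36 − (2) = 54.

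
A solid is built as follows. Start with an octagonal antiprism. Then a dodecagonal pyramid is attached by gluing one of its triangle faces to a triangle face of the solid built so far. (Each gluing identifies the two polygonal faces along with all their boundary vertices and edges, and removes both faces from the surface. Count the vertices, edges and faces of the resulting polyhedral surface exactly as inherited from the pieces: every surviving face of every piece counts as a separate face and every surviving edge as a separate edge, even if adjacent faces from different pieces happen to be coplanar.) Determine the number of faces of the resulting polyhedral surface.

29

An octagonal antiprism: V=16, E=32, F=18.
Attach a dodecagonal pyramid (V=13, E=24, F=13) along a 3-gon: merge 3 vertices and 3 edges, delete both glued faces → V=26, E=53, F=29.
Check: V − E + F = 26 − 53 + 29 = 2.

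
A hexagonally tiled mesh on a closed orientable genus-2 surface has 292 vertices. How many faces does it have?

147

χ = 2 − 2·2 = -2, and every face is a hexagon so 6F = 2E.
V − E + F = -2 with E = 6F/2 gives 292 − (6/2 − 1)·F = -2, so F = 147 and E = 441.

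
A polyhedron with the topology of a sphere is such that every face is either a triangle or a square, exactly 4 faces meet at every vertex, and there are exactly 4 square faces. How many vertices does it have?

Let x be the number of triangles; then F = 4 + x.
Edge–face incidences: 2E = 4·4 + 3·x = 16 + 3x.
Every vertex has degree 4, so 4V = 2E.
Euler: V − E + F = 2 ⇒ (2E)/4 − E + (4 + x) = 2.
Multiply by 8: 2·(2E) − 4·(2E) + 8·(4 + x) = 16, i.e. 32 + 8x − 2·(16 + 3x) = 16.
Collecting terms: 2x = 16, so x = 8.
Then 2E = 16 + 3·8 = 40, so E = 20, V = 2E/4 = 10, F = 4 + 8 = 12.

10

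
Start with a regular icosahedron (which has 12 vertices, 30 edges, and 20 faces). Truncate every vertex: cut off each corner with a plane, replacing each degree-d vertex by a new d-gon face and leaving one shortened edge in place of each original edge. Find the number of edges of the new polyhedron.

Truncation replaces each original edge-end by a new vertex, so V′ = 2E = 60.
Each original edge survives, and each old vertex of degree d contributes d new edges; summing degrees gives Σd = 2E, so E′ = E + 2E = 3E = 90.
Each original face survives and each original vertex becomes one new face: F′ = F + V = 32.

90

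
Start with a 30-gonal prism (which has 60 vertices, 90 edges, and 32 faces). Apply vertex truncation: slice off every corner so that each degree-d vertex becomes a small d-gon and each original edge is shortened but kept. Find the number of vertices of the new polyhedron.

Truncation replaces each original edge-end by a new vertex, so V′ = 2E = 180.
Each original edge survives, and each old vertex of degree d contributes d new edges; summing degrees gives Σd = 2E, so E′ = E + 2E = 3E = 270.
Each original face survives and each original vertex becomes one new face: F′ = F + V = 92.

180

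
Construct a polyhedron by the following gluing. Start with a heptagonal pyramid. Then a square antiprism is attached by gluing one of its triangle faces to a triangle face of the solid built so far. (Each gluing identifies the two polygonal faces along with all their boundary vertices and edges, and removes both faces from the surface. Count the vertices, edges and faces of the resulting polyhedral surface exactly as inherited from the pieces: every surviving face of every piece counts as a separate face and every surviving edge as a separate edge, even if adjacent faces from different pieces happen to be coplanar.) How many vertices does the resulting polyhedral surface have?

A heptagonal pyramid: V=8, E=14, F=8.
Attach a square antiprism (V=8, E=16, F=10) along a 3-gon: merge 3 vertices and 3 edges, delete both glued faces → V=13, E=27, F=16.
Check: V − E + F = 13 − 27 + 16 = 2.

13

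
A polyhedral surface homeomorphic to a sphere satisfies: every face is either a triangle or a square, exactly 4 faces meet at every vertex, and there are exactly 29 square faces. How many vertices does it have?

35

Let x be the number of triangles; then F = 29 + x.
Edge–face incidences: 2E = 4·29 + 3·x = 116 + 3x.
Every vertex has degree 4, so 4V = 2E.
Euler: V − E + F = 2 ⇒ (2E)/4 − E + (29 + x) = 2.
Multiply by 8: 2·(2E) − 4·(2E) + 8·(29 + x) = 16, i.e. 232 + 8x − 2·(116 + 3x) = 16.
Collecting terms: 2x = 16, so x = 8.
Then 2E = 116 + 3·8 = 140, so E = 70, V = 2E/4 = 35, F = 29 + 8 = 37.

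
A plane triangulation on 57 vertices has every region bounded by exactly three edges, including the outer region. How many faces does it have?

In a plane triangulation 3F = 2E and V − E + F = 2, so F = 2V − 4 = 2·57 − 4 = 110.

110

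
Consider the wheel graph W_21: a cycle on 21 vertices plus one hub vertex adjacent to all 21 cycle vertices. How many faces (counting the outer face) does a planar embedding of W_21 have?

22

W_21 has V = 21 + 1 = 22 vertices and E = 2·21 = 42 edges.
By Euler's formula F = 2 − V + E = 2 − 22 + 42 = 22.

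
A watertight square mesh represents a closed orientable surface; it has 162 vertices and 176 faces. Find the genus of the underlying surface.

8

Every face is a square, so 2E = 4·176 = 704, giving E = 352.
χ = V − E + F = 162 − 352 + 176 = -14.
For a closed orientable surface χ = 2 − 2g, so g = (2 − (-14))/2 = 8.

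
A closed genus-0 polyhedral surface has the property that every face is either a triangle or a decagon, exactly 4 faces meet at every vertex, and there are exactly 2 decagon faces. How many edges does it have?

40

Let x be the number of triangles; then F = 2 + x.
Edge–face incidences: 2E = 10·2 + 3·x = 20 + 3x.
Every vertex has degree 4, so 4V = 2E.
Euler: V − E + F = 2 ⇒ (2E)/4 − E + (2 + x) = 2.
Multiply by 8: 2·(2E) − 4·(2E) + 8·(2 + x) = 16, i.e. 16 + 8x − 2·(20 + 3x) = 16.
Collecting terms: 2x − 24 = 16, so 2x = 40, so x = 20.
Then 2E = 20 + 3·20 = 80, so E = 40, V = 2E/4 = 20, F = 2 + 20 = 22.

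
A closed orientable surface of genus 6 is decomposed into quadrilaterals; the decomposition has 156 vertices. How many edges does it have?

332

χ = 2 − 2·6 = -10, and every face is a square so 4F = 2E.
V − E + F = -10 with E = 4F/2 gives 156 − (4/2 − 1)·F = -10, so F = 166 and E = 332.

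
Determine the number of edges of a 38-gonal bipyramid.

A bipyramid over an n-gon has 2n triangular faces and n + 2 vertices: V = 38 + 2 = 40, E = 3·38 = 114, F = 2·38 = 76.

114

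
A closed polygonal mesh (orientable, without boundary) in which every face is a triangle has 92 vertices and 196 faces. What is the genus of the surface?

4

Every face is a triangle, so 2E = 3·196 = 588, giving E = 294.
χ = V − E + F = 92 − 294 + 196 = -6.
For a closed orientable surface χ = 2 − 2g, so g = (2 − (-6))/2 = 4.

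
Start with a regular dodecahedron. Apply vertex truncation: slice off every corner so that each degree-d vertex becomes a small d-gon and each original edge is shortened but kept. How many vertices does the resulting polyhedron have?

The base solid has V = 20, E = 30, F = 12.
Truncation replaces each original edge-end by a new vertex, so V′ = 2E = 60.
Each original edge survives, and each old vertex of degree d contributes d new edges; summing degrees gives Σd = 2E, so E′ = E + 2E = 3E = 90.
Each original face survives and each original vertex becomes one new face: F′ = F + V = 32.

60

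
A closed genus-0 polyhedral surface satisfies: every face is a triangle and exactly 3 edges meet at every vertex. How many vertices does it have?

4

Each face has 3 edges and each edge borders two faces, so 2E = 3F.
Each vertex has degree 3, so 3V = 2E and hence V = 3F/3.
Euler: V − E + F = 2 ⇒ (3F/3) − (3F/2) + F = 2.
Multiply by 6: (6 − 9 + 6)F = 12, i.e. 3F = 12.
So F = 4, E = 3·4/2 = 6, V = 3·4/3 = 4.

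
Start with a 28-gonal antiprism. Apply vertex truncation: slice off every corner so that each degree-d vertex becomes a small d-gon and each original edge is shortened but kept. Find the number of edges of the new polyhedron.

The base solid has V = 56, E = 112, F = 58.
Truncation replaces each original edge-end by a new vertex, so V′ = 2E = 224.
Each original edge survives, and each old vertex of degree d contributes d new edges; summing degrees gives Σd = 2E, so E′ = E + 2E = 3E = 336.
Each original face survives and each original vertex becomes one new face: F′ = F + V = 114.

336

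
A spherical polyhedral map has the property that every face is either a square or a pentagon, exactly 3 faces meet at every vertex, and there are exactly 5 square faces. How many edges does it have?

15

Let x be the number of pentagons; then F = 5 + x.
Edge–face incidences: 2E = 4·5 + 5·x = 20 + 5x.
Every vertex has degree 3, so 3V = 2E.
Euler: V − E + F = 2 ⇒ (2E)/3 − E + (5 + x) = 2.
Multiply by 6: 2·(2E) − 3·(2E) + 6·(5 + x) = 12, i.e. 30 + 6x − (20 + 5x) = 12.
Collecting terms: x + 10 = 12, so x = 2.
Then 2E = 20 + 5·2 = 30, so E = 15, V = 2E/3 = 10, F = 5 + 2 = 7.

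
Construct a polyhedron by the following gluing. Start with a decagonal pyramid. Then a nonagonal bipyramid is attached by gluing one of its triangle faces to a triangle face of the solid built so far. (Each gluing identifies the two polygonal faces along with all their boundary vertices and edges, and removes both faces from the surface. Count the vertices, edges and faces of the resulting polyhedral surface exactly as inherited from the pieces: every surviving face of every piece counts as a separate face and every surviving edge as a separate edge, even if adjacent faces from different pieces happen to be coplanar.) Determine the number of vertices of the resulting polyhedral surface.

19

A decagonal pyramid: V=11, E=20, F=11.
Attach a nonagonal bipyramid (V=11, E=27, F=18) along a 3-gon: merge 3 vertices and 3 edges, delete both glued faces → V=19, E=44, F=27.
Check: V − E + F = 19 − 44 + 27 = 2.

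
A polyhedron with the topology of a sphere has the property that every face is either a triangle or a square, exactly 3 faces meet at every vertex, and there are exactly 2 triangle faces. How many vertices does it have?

Let x be the number of squares; then F = 2 + x.
Edge–face incidences: 2E = 3·2 + 4·x = 6 + 4x.
Every vertex has degree 3, so 3V = 2E.
Euler: V − E + F = 2 ⇒ (2E)/3 − E + (2 + x) = 2.
Multiply by 6: 2·(2E) − 3·(2E) + 6·(2 + x) = 12, i.e. 12 + 6x − (6 + 4x) = 12.
Collecting terms: 2x + 6 = 12, so 2x = 6, so x = 3.
Then 2E = 6 + 4·3 = 18, so E = 9, V = 2E/3 = 6, F = 2 + 3 = 5.

6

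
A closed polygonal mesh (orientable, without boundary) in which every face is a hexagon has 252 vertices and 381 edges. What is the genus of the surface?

Every face is a hexagon and each edge borders two faces, so 6F = 2·381, giving F = 127.
χ = V − E + F = 252 − 381 + 127 = -2.
For a closed orientable surface χ = 2 − 2g, so g = (2 − (-2))/2 = 2.

2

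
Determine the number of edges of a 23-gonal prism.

69

A prism on an n-gon has two n-gon bases and n rectangular sides: V = 2·23 = 46, E = 3·23 = 69, F = 23 + 2 = 25.
Check: V − E + F = 46 − 69 + 25 = 2.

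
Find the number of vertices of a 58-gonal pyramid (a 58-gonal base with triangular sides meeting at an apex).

59

A pyramid on an n-gon base has one n-gon and n triangles: V = 58 + 1 = 59, E = 2·58 = 116, F = 58 + 1 = 59.
Check: V − E + F = 59 − 116 + 59 = 2.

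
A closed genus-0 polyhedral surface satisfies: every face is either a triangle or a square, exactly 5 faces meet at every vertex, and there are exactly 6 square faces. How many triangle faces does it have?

32

Let x be the number of triangles; then F = 6 + x.
Edge–face incidences: 2E = 4·6 + 3·x = 24 + 3x.
Every vertex has degree 5, so 5V = 2E.
Euler: V − E + F = 2 ⇒ (2E)/5 − E + (6 + x) = 2.
Multiply by 10: 2·(2E) − 5·(2E) + 10·(6 + x) = 20, i.e. 60 + 10x − 3·(24 + 3x) = 20.
Collecting terms: x − 12 = 20, so x = 32.
Then 2E = 24 + 3·32 = 120, so E = 60, V = 2E/5 = 24, F = 6 + 32 = 38.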